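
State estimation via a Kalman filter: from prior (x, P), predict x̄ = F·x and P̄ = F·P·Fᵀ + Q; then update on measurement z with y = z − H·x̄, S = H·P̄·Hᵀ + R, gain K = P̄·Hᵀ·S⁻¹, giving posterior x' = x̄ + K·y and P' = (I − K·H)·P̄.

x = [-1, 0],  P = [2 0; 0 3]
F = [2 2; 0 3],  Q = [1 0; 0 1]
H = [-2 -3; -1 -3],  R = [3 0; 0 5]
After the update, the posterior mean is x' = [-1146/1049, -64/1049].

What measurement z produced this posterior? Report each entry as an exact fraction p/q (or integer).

x̄ = F·x = [-2, 0]
P̄ = F·P·Fᵀ + Q = [21 18; 18 28]
S = H·P̄·Hᵀ + R = [555 456; 456 386]
K = P̄·Hᵀ·S⁻¹ = [-476/1049 717/2098; 32/1049 -315/1049]
x' − x̄ = [952/1049, -64/1049] = K·y
y = (KᵀK)⁻¹·Kᵀ·(x' − x̄) = [-2, 0]
z = y + H·x̄ = [-2, 0] + [4, 2] = [2, 2]

z = [2, 2]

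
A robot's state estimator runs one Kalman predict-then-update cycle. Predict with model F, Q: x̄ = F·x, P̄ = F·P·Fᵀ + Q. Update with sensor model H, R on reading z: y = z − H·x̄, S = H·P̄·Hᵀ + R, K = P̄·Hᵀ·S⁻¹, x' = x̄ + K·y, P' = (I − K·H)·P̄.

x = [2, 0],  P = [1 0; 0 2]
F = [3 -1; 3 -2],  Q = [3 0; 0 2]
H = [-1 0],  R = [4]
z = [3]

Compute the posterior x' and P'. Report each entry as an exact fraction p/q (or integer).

x' = [-1, -1/2]
P' = [28/9 26/9; 26/9 173/18]

x̄ = F·x = [6, 6]
P̄ = F·P·Fᵀ + Q = [14 13; 13 19]
y = z − H·x̄ = [9]
S = H·P̄·Hᵀ + R = [18]
K = P̄·Hᵀ·S⁻¹ = [-7/9; -13/18]
x' = x̄ + K·y = [-1, -1/2]
P' = (I − K·H)·P̄ = [28/9 26/9; 26/9 173/18]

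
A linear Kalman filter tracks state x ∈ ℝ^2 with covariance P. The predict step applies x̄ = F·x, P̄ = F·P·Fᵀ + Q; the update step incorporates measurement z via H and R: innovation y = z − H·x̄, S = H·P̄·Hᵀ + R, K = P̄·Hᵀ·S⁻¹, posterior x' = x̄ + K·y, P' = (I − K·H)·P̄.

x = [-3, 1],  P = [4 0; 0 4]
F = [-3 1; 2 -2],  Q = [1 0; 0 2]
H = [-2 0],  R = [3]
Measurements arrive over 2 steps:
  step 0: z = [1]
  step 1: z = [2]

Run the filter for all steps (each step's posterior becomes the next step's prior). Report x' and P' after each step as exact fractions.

step 0: x̄ = F·x = [10, -8]
step 0: P̄ = F·P·Fᵀ + Q = [41 -32; -32 34]
step 0: y = z − H·x̄ = [21]
step 0: S = H·P̄·Hᵀ + R = [167]
step 0: K = P̄·Hᵀ·S⁻¹ = [-82/167; 64/167]
step 0: x' = x̄ + K·y = [-52/167, 8/167]
step 0: P' = (I − K·H)·P̄ = [123/167 -96/167; -96/167 1582/167]
step 1: x̄ = F·x = [164/167, -120/167]
step 1: P̄ = F·P·Fᵀ + Q = [3432/167 -4670/167; -4670/167 7922/167]
step 1: y = z − H·x̄ = [662/167]
step 1: S = H·P̄·Hᵀ + R = [14229/167]
step 1: K = P̄·Hᵀ·S⁻¹ = [-2288/4743; 9340/14229]
step 1: x' = x̄ + K·y = [-4412/4743, 26800/14229]
step 1: P' = (I − K·H)·P̄ = [1144/1581 -4670/4743; -4670/4743 152614/14229]

step 0: x' = [-52/167, 8/167], P' = [123/167 -96/167; -96/167 1582/167]
step 1: x' = [-4412/4743, 26800/14229], P' = [1144/1581 -4670/4743; -4670/4743 152614/14229]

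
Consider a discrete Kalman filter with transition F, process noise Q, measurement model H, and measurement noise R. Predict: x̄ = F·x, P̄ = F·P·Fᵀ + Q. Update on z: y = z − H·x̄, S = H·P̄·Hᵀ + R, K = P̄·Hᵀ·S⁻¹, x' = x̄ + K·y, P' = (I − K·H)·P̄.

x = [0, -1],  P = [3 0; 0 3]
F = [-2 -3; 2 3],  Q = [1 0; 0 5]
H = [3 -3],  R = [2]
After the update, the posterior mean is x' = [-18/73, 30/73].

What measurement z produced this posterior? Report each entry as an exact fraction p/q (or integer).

x̄ = F·x = [3, -3]
P̄ = F·P·Fᵀ + Q = [40 -39; -39 44]
S = H·P̄·Hᵀ + R = [1460]
K = P̄·Hᵀ·S⁻¹ = [237/1460; -249/1460]
x' − x̄ = [-237/73, 249/73] = K·y
y = (KᵀK)⁻¹·Kᵀ·(x' − x̄) = [-20]
z = y + H·x̄ = [-20] + [18] = [-2]

z = [-2]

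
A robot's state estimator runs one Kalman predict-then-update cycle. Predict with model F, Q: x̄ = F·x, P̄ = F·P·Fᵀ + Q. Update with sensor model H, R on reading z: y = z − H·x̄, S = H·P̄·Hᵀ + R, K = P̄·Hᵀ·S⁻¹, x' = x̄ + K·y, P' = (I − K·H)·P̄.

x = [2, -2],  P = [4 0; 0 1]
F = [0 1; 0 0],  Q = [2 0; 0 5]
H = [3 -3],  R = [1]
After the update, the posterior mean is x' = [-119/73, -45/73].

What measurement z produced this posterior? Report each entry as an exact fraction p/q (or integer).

x̄ = F·x = [-2, 0]
P̄ = F·P·Fᵀ + Q = [3 0; 0 5]
S = H·P̄·Hᵀ + R = [73]
K = P̄·Hᵀ·S⁻¹ = [9/73; -15/73]
x' − x̄ = [27/73, -45/73] = K·y
y = (KᵀK)⁻¹·Kᵀ·(x' − x̄) = [3]
z = y + H·x̄ = [3] + [-6] = [-3]

z = [-3]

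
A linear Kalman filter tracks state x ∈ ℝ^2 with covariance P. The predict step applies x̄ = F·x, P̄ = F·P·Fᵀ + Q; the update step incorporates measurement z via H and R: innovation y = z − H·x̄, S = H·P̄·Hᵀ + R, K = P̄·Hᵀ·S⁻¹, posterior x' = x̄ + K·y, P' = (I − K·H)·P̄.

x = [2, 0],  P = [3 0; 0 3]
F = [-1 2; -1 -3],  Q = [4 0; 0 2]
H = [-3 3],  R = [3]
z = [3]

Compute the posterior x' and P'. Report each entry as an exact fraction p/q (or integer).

x' = [-295/122, -347/244]
P' = [292/61 567/122; 567/122 1181/244]

x̄ = F·x = [-2, -2]
P̄ = F·P·Fᵀ + Q = [19 -15; -15 32]
y = z − H·x̄ = [3]
S = H·P̄·Hᵀ + R = [732]
K = P̄·Hᵀ·S⁻¹ = [-17/122; 47/244]
x' = x̄ + K·y = [-295/122, -347/244]
P' = (I − K·H)·P̄ = [292/61 567/122; 567/122 1181/244]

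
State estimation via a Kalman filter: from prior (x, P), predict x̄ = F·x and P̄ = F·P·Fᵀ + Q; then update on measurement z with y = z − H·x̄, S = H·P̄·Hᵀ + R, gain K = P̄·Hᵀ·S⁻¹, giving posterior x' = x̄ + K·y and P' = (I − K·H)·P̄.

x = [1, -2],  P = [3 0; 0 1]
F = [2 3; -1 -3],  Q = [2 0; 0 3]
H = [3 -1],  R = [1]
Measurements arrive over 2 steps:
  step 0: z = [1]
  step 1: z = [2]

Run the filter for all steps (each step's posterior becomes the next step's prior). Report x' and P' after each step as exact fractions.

step 0: x̄ = F·x = [-4, 5]
step 0: P̄ = F·P·Fᵀ + Q = [23 -15; -15 15]
step 0: y = z − H·x̄ = [18]
step 0: S = H·P̄·Hᵀ + R = [313]
step 0: K = P̄·Hᵀ·S⁻¹ = [84/313; -60/313]
step 0: x' = x̄ + K·y = [260/313, 485/313]
step 0: P' = (I − K·H)·P̄ = [143/313 345/313; 345/313 1095/313]
step 1: x̄ = F·x = [1975/313, -1715/313]
step 1: P̄ = F·P·Fᵀ + Q = [15193/313 -13246/313; -13246/313 13007/313]
step 1: y = z − H·x̄ = [-7014/313]
step 1: S = H·P̄·Hᵀ + R = [229533/313]
step 1: K = P̄·Hᵀ·S⁻¹ = [58825/229533; -52745/229533]
step 1: x' = x̄ + K·y = [43375/76511, -25235/76511]
step 1: P' = (I − K·H)·P̄ = [85988/229533 199139/229533; 199139/229533 650162/229533]

step 0: x' = [260/313, 485/313], P' = [143/313 345/313; 345/313 1095/313]
step 1: x' = [43375/76511, -25235/76511], P' = [85988/229533 199139/229533; 199139/229533 650162/229533]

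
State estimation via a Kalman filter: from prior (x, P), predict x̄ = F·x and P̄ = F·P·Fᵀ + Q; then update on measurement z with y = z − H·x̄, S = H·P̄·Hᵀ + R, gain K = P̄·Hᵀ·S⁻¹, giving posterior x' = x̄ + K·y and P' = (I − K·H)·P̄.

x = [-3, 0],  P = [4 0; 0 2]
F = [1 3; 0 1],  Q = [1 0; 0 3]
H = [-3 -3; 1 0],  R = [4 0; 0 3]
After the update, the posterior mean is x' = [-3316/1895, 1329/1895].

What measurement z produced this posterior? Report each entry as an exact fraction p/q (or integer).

x̄ = F·x = [-3, 0]
P̄ = F·P·Fᵀ + Q = [23 6; 6 5]
S = H·P̄·Hᵀ + R = [364 -87; -87 26]
K = P̄·Hᵀ·S⁻¹ = [-261/1895 803/1895; -336/1895 -687/1895]
x' − x̄ = [2369/1895, 1329/1895] = K·y
y = (KᵀK)⁻¹·Kᵀ·(x' − x̄) = [-6, 1]
z = y + H·x̄ = [-6, 1] + [9, -3] = [3, -2]

z = [3, -2]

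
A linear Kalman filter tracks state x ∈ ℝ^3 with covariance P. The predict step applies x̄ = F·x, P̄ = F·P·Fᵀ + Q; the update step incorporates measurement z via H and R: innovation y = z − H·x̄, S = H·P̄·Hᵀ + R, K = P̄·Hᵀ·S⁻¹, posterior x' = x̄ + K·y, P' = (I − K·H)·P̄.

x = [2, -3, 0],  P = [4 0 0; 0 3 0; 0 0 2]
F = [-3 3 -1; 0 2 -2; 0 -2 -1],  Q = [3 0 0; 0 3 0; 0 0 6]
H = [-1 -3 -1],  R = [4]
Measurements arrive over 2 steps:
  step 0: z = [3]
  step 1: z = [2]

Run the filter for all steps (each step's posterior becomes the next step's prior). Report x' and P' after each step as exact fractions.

step 0: x' = [-811/117, -38/117, 542/117], P' = [9944/351 -2072/351 -3256/351; -2072/351 1184/351 -1148/351; -3256/351 -1148/351 6620/351]
step 1: x' = [4245553/214848, -1286705/214848, -411437/107424], P' = [152781281/644544 -36498913/644544 -21285853/322272; -36498913/644544 9436001/644544 4401437/322272; -21285853/322272 4401437/322272 4046729/161136]

step 0: x̄ = F·x = [-15, -6, 6]
step 0: P̄ = F·P·Fᵀ + Q = [68 22 -16; 22 23 -8; -16 -8 20]
step 0: y = z − H·x̄ = [-24]
step 0: S = H·P̄·Hᵀ + R = [351]
step 0: K = P̄·Hᵀ·S⁻¹ = [-118/351; -83/351; 20/351]
step 0: x' = x̄ + K·y = [-811/117, -38/117, 542/117]
step 0: P' = (I − K·H)·P̄ = [9944/351 -2072/351 -3256/351; -2072/351 1184/351 -1148/351; -3256/351 -1148/351 6620/351]
step 1: x̄ = F·x = [1777/117, -1160/117, -466/117]
step 1: P̄ = F·P·Fᵀ + Q = [132473/351 22424/351 -21536/351; 22424/351 41453/351 6208/351; -21536/351 6208/351 8870/351]
step 1: y = z − H·x̄ = [-215/13]
step 1: S = H·P̄·Hᵀ + R = [23872/13]
step 1: K = P̄·Hᵀ·S⁻¹ = [-19801/71616; -16999/71616; -331/35808]
step 1: x' = x̄ + K·y = [4245553/214848, -1286705/214848, -411437/107424]
step 1: P' = (I − K·H)·P̄ = [152781281/644544 -36498913/644544 -21285853/322272; -36498913/644544 9436001/644544 4401437/322272; -21285853/322272 4401437/322272 4046729/161136]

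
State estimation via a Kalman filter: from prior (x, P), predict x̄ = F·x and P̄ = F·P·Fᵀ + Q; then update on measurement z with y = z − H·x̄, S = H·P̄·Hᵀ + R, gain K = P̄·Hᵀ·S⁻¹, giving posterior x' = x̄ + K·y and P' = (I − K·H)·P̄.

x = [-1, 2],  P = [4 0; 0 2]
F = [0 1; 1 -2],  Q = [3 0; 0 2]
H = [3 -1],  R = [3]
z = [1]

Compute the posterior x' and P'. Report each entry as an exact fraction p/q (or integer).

x' = [-9/43, -85/43]
P' = [69/86 75/43; 75/43 264/43]

x̄ = F·x = [2, -5]
P̄ = F·P·Fᵀ + Q = [5 -4; -4 14]
y = z − H·x̄ = [-10]
S = H·P̄·Hᵀ + R = [86]
K = P̄·Hᵀ·S⁻¹ = [19/86; -13/43]
x' = x̄ + K·y = [-9/43, -85/43]
P' = (I − K·H)·P̄ = [69/86 75/43; 75/43 264/43]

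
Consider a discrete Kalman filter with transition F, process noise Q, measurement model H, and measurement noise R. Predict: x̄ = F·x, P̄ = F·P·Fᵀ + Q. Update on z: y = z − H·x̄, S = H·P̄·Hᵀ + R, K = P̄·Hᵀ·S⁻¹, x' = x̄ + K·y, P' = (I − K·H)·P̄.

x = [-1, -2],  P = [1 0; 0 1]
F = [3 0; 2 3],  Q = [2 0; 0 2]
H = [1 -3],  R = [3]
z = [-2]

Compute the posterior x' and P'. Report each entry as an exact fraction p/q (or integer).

x̄ = F·x = [-3, -8]
P̄ = F·P·Fᵀ + Q = [11 6; 6 15]
y = z − H·x̄ = [-23]
S = H·P̄·Hᵀ + R = [113]
K = P̄·Hᵀ·S⁻¹ = [-7/113; -39/113]
x' = x̄ + K·y = [-178/113, -7/113]
P' = (I − K·H)·P̄ = [1194/113 405/113; 405/113 174/113]

x' = [-178/113, -7/113]
P' = [1194/113 405/113; 405/113 174/113]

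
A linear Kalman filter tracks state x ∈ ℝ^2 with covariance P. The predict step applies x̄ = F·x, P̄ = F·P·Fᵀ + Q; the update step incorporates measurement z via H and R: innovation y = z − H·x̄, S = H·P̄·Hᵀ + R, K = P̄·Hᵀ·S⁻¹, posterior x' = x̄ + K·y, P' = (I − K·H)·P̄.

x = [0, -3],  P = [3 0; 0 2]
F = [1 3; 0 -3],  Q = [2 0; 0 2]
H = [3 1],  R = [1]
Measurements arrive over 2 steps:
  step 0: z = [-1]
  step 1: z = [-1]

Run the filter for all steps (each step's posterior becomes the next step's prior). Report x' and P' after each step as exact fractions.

step 0: x' = [-71/40, 251/60], P' = [53/40 -71/20; -71/20 311/30]
step 1: x' = [95/1237, -4289/3711], P' = [1879/1237 -5000/1237; -5000/1237 128894/11133]

step 0: x̄ = F·x = [-9, 9]
step 0: P̄ = F·P·Fᵀ + Q = [23 -18; -18 20]
step 0: y = z − H·x̄ = [17]
step 0: S = H·P̄·Hᵀ + R = [120]
step 0: K = P̄·Hᵀ·S⁻¹ = [17/40; -17/60]
step 0: x' = x̄ + K·y = [-71/40, 251/60]
step 0: P' = (I − K·H)·P̄ = [53/40 -71/20; -71/20 311/30]
step 1: x̄ = F·x = [431/40, -251/20]
step 1: P̄ = F·P·Fᵀ + Q = [3013/40 -1653/20; -1653/20 953/10]
step 1: y = z − H·x̄ = [-831/40]
step 1: S = H·P̄·Hᵀ + R = [11133/40]
step 1: K = P̄·Hᵀ·S⁻¹ = [637/1237; -6106/11133]
step 1: x' = x̄ + K·y = [95/1237, -4289/3711]
step 1: P' = (I − K·H)·P̄ = [1879/1237 -5000/1237; -5000/1237 128894/11133]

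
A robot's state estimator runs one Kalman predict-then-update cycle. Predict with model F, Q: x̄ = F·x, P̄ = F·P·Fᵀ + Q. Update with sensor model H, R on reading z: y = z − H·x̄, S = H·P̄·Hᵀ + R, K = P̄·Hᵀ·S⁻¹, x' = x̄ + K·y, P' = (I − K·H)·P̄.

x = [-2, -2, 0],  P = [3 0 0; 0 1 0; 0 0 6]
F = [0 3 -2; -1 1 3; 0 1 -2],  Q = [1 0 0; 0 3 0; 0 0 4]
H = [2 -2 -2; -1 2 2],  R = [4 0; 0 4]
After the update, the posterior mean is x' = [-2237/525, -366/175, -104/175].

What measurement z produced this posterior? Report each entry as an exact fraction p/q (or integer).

z = [-3, -1]

x̄ = F·x = [-6, 0, -2]
P̄ = F·P·Fᵀ + Q = [34 -33 27; -33 61 -35; 27 -35 29]
S = H·P̄·Hᵀ + R = [268 -184; -184 142]
K = P̄·Hᵀ·S⁻¹ = [362/525 299/525; -93/350 89/350; 183/350 141/350]
x' − x̄ = [913/525, -366/175, 246/175] = K·y
y = (KᵀK)⁻¹·Kᵀ·(x' − x̄) = [5, -3]
z = y + H·x̄ = [5, -3] + [-8, 2] = [-3, -1]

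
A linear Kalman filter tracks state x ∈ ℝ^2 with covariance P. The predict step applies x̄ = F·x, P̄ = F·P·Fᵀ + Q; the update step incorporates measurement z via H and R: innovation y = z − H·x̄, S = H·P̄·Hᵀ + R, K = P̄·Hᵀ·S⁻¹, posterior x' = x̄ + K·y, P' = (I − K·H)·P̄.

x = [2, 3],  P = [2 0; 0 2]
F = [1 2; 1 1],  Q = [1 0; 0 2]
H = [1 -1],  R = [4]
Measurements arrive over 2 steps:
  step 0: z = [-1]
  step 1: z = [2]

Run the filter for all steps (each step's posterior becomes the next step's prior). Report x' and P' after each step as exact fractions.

step 0: x̄ = F·x = [8, 5]
step 0: P̄ = F·P·Fᵀ + Q = [11 6; 6 6]
step 0: y = z − H·x̄ = [-4]
step 0: S = H·P̄·Hᵀ + R = [9]
step 0: K = P̄·Hᵀ·S⁻¹ = [5/9; 0]
step 0: x' = x̄ + K·y = [52/9, 5]
step 0: P' = (I − K·H)·P̄ = [74/9 6; 6 6]
step 1: x̄ = F·x = [142/9, 97/9]
step 1: P̄ = F·P·Fᵀ + Q = [515/9 344/9; 344/9 254/9]
step 1: y = z − H·x̄ = [-3]
step 1: S = H·P̄·Hᵀ + R = [13]
step 1: K = P̄·Hᵀ·S⁻¹ = [19/13; 10/13]
step 1: x' = x̄ + K·y = [1333/117, 991/117]
step 1: P' = (I − K·H)·P̄ = [3446/117 2762/117; 2762/117 2402/117]

step 0: x' = [52/9, 5], P' = [74/9 6; 6 6]
step 1: x' = [1333/117, 991/117], P' = [3446/117 2762/117; 2762/117 2402/117]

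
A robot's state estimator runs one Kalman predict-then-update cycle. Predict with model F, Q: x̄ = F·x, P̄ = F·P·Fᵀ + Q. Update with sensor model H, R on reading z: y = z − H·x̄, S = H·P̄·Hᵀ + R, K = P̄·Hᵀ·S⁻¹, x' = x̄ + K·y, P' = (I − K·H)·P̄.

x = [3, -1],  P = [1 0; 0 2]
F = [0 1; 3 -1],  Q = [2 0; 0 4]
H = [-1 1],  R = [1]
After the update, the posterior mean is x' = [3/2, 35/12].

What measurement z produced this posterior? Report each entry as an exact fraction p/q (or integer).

z = [1]

x̄ = F·x = [-1, 10]
P̄ = F·P·Fᵀ + Q = [4 -2; -2 15]
S = H·P̄·Hᵀ + R = [24]
K = P̄·Hᵀ·S⁻¹ = [-1/4; 17/24]
x' − x̄ = [5/2, -85/12] = K·y
y = (KᵀK)⁻¹·Kᵀ·(x' − x̄) = [-10]
z = y + H·x̄ = [-10] + [11] = [1]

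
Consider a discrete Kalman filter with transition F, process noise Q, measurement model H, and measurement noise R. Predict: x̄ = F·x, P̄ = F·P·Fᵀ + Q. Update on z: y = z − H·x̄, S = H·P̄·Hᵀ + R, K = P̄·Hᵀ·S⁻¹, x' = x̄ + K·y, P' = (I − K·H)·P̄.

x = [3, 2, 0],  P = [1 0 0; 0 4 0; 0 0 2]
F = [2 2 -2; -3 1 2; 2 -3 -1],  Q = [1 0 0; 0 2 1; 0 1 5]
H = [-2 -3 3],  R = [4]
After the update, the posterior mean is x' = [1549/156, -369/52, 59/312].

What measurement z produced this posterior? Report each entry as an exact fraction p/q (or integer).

z = [2]

x̄ = F·x = [10, -7, 0]
P̄ = F·P·Fᵀ + Q = [29 -6 -16; -6 23 -21; -16 -21 47]
S = H·P̄·Hᵀ + R = [1248]
K = P̄·Hᵀ·S⁻¹ = [-11/156; -5/52; 59/312]
x' − x̄ = [-11/156, -5/52, 59/312] = K·y
y = (KᵀK)⁻¹·Kᵀ·(x' − x̄) = [1]
z = y + H·x̄ = [1] + [1] = [2]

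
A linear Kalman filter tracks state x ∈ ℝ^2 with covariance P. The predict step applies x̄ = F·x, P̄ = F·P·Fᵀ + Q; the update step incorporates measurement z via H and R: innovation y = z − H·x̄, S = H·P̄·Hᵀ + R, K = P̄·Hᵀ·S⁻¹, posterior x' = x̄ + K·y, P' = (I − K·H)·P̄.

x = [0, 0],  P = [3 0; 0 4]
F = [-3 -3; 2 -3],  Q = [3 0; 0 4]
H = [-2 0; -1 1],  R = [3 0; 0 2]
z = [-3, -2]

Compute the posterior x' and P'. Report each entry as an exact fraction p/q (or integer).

x' = [548/367, -517/1101]
P' = [270/367 262/367; 262/367 2875/1101]

x̄ = F·x = [0, 0]
P̄ = F·P·Fᵀ + Q = [66 18; 18 52]
y = z − H·x̄ = [-3, -2]
S = H·P̄·Hᵀ + R = [267 96; 96 84]
K = P̄·Hᵀ·S⁻¹ = [-180/367 -4/367; -524/1101 2089/2202]
x' = x̄ + K·y = [548/367, -517/1101]
P' = (I − K·H)·P̄ = [270/367 262/367; 262/367 2875/1101]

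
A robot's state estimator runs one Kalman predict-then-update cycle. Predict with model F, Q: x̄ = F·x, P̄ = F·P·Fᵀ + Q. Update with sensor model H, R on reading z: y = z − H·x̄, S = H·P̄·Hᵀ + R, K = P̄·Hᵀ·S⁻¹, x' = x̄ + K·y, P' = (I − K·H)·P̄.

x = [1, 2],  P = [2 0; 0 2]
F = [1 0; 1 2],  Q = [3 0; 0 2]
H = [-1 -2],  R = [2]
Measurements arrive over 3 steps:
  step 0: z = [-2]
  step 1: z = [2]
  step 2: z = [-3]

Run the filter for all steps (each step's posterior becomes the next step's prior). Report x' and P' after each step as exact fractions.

step 0: x' = [-2/7, 9/7], P' = [26/7 -12/7; -12/7 80/63]
step 1: x' = [-3346/1613, 456/1613], P' = [7486/1613 -3284/1613; -3284/1613 2156/1613]
step 2: x' = [175/331, 2176/2317], P' = [30294/6289 -13124/6289; -13124/6289 59252/44023]

step 0: x̄ = F·x = [1, 5]
step 0: P̄ = F·P·Fᵀ + Q = [5 2; 2 12]
step 0: y = z − H·x̄ = [9]
step 0: S = H·P̄·Hᵀ + R = [63]
step 0: K = P̄·Hᵀ·S⁻¹ = [-1/7; -26/63]
step 0: x' = x̄ + K·y = [-2/7, 9/7]
step 0: P' = (I − K·H)·P̄ = [26/7 -12/7; -12/7 80/63]
step 1: x̄ = F·x = [-2/7, 16/7]
step 1: P̄ = F·P·Fᵀ + Q = [47/7 2/7; 2/7 248/63]
step 1: y = z − H·x̄ = [44/7]
step 1: S = H·P̄·Hᵀ + R = [1613/63]
step 1: K = P̄·Hᵀ·S⁻¹ = [-459/1613; -514/1613]
step 1: x' = x̄ + K·y = [-3346/1613, 456/1613]
step 1: P' = (I − K·H)·P̄ = [7486/1613 -3284/1613; -3284/1613 2156/1613]
step 2: x̄ = F·x = [-3346/1613, -2434/1613]
step 2: P̄ = F·P·Fᵀ + Q = [12325/1613 918/1613; 918/1613 6200/1613]
step 2: y = z − H·x̄ = [-13053/1613]
step 2: S = H·P̄·Hᵀ + R = [44023/1613]
step 2: K = P̄·Hᵀ·S⁻¹ = [-2023/6289; -13318/44023]
step 2: x' = x̄ + K·y = [175/331, 2176/2317]
step 2: P' = (I − K·H)·P̄ = [30294/6289 -13124/6289; -13124/6289 59252/44023]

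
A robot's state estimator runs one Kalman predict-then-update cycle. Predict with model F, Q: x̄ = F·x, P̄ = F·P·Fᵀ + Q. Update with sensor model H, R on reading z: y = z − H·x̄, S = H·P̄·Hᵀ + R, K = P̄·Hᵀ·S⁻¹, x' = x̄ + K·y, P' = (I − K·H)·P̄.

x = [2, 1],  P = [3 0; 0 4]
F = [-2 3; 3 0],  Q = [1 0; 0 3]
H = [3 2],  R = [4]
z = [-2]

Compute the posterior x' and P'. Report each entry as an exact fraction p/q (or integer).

x' = [-1570/349, 2028/349]
P' = [4780/349 -6948/349; -6948/349 10434/349]

x̄ = F·x = [-1, 6]
P̄ = F·P·Fᵀ + Q = [49 -18; -18 30]
y = z − H·x̄ = [-11]
S = H·P̄·Hᵀ + R = [349]
K = P̄·Hᵀ·S⁻¹ = [111/349; 6/349]
x' = x̄ + K·y = [-1570/349, 2028/349]
P' = (I − K·H)·P̄ = [4780/349 -6948/349; -6948/349 10434/349]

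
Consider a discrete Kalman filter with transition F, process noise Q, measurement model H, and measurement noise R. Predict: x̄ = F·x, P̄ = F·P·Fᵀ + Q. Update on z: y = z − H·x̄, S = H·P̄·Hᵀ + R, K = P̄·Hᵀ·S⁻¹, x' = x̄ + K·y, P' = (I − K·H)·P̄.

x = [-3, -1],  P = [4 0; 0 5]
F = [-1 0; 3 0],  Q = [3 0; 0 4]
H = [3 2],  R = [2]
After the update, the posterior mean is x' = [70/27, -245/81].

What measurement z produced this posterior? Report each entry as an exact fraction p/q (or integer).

z = [2]

x̄ = F·x = [3, -9]
P̄ = F·P·Fᵀ + Q = [7 -12; -12 40]
S = H·P̄·Hᵀ + R = [81]
K = P̄·Hᵀ·S⁻¹ = [-1/27; 44/81]
x' − x̄ = [-11/27, 484/81] = K·y
y = (KᵀK)⁻¹·Kᵀ·(x' − x̄) = [11]
z = y + H·x̄ = [11] + [-9] = [2]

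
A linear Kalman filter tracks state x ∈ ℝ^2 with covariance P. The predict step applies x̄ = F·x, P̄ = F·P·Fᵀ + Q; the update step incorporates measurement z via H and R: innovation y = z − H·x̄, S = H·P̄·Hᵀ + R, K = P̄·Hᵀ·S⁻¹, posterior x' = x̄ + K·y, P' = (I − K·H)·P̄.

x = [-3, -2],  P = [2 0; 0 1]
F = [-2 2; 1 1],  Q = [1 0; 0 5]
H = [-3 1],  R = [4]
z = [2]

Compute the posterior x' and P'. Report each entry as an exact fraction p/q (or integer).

x̄ = F·x = [2, -5]
P̄ = F·P·Fᵀ + Q = [13 -2; -2 8]
y = z − H·x̄ = [13]
S = H·P̄·Hᵀ + R = [141]
K = P̄·Hᵀ·S⁻¹ = [-41/141; 14/141]
x' = x̄ + K·y = [-251/141, -523/141]
P' = (I − K·H)·P̄ = [152/141 292/141; 292/141 932/141]

x' = [-251/141, -523/141]
P' = [152/141 292/141; 292/141 932/141]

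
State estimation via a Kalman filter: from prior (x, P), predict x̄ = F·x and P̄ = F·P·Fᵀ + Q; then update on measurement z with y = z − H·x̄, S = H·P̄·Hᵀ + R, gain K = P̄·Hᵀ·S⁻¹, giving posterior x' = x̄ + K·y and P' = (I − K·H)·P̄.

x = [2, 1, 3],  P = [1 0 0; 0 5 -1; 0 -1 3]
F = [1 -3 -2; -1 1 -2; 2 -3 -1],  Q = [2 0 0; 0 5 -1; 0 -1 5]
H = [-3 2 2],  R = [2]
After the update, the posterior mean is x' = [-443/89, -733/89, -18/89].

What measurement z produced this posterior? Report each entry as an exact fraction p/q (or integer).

z = [-2]

x̄ = F·x = [-7, -7, -2]
P̄ = F·P·Fᵀ + Q = [48 -8 44; -8 27 -17; 44 -17 51]
S = H·P̄·Hᵀ + R = [178]
K = P̄·Hᵀ·S⁻¹ = [-36/89; 22/89; -32/89]
x' − x̄ = [180/89, -110/89, 160/89] = K·y
y = (KᵀK)⁻¹·Kᵀ·(x' − x̄) = [-5]
z = y + H·x̄ = [-5] + [3] = [-2]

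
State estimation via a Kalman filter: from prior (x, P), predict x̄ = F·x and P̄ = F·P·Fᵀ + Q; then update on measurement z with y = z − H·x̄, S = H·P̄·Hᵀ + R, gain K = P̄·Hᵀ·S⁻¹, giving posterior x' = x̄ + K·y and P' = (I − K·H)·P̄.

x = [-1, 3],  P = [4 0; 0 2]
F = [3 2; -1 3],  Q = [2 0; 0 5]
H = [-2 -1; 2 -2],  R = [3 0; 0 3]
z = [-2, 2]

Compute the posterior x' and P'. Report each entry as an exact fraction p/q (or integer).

x̄ = F·x = [3, 10]
P̄ = F·P·Fᵀ + Q = [46 0; 0 27]
y = z − H·x̄ = [14, 16]
S = H·P̄·Hᵀ + R = [214 -130; -130 295]
K = P̄·Hᵀ·S⁻¹ = [-22/67 56/335; -999/3082 -2511/7705]
x' = x̄ + K·y = [361/335, 83/335]
P' = (I − K·H)·P̄ = [138/335 54/335; 54/335 10017/15410]

x' = [361/335, 83/335]
P' = [138/335 54/335; 54/335 10017/15410]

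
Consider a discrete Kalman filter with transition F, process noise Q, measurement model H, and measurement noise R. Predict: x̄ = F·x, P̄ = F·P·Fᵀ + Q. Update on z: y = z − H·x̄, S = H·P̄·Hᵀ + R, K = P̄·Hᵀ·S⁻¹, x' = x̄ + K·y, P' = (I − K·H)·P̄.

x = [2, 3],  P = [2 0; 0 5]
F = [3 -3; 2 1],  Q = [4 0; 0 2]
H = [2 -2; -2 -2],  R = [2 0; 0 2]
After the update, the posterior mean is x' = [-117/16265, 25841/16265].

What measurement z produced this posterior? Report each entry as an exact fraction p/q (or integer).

z = [-3, -3]

x̄ = F·x = [-3, 7]
P̄ = F·P·Fᵀ + Q = [67 -3; -3 15]
S = H·P̄·Hᵀ + R = [354 -208; -208 306]
K = P̄·Hᵀ·S⁻¹ = [4054/16265 -4048/16265; -4002/16265 -3996/16265]
x' − x̄ = [48678/16265, -88014/16265] = K·y
y = (KᵀK)⁻¹·Kᵀ·(x' − x̄) = [17, 5]
z = y + H·x̄ = [17, 5] + [-20, -8] = [-3, -3]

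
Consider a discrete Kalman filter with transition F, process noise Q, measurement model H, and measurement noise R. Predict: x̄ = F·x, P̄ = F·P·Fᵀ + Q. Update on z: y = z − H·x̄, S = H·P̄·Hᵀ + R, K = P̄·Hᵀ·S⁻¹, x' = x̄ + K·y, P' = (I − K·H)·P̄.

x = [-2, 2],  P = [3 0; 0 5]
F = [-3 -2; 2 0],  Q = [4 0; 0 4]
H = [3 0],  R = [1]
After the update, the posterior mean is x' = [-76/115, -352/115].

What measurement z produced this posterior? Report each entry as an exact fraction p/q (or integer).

x̄ = F·x = [2, -4]
P̄ = F·P·Fᵀ + Q = [51 -18; -18 16]
S = H·P̄·Hᵀ + R = [460]
K = P̄·Hᵀ·S⁻¹ = [153/460; -27/230]
x' − x̄ = [-306/115, 108/115] = K·y
y = (KᵀK)⁻¹·Kᵀ·(x' − x̄) = [-8]
z = y + H·x̄ = [-8] + [6] = [-2]

z = [-2]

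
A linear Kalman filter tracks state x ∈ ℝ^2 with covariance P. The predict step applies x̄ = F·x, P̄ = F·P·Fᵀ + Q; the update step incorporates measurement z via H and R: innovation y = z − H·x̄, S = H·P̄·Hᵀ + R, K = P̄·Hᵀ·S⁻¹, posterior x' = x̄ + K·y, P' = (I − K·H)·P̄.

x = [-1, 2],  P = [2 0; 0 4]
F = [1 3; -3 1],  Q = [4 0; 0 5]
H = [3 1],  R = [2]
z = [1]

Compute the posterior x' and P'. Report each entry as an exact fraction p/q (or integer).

x̄ = F·x = [5, 5]
P̄ = F·P·Fᵀ + Q = [42 6; 6 27]
y = z − H·x̄ = [-19]
S = H·P̄·Hᵀ + R = [443]
K = P̄·Hᵀ·S⁻¹ = [132/443; 45/443]
x' = x̄ + K·y = [-293/443, 1360/443]
P' = (I − K·H)·P̄ = [1182/443 -3282/443; -3282/443 9936/443]

x' = [-293/443, 1360/443]
P' = [1182/443 -3282/443; -3282/443 9936/443]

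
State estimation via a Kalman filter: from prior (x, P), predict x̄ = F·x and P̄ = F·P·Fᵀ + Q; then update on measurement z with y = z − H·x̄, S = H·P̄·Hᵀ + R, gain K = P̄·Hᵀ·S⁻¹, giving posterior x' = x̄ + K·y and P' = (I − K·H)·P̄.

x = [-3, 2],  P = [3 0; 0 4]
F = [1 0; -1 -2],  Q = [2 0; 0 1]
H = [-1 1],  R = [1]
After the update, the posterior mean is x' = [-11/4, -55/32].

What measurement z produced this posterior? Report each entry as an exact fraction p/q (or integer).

z = [1]

x̄ = F·x = [-3, -1]
P̄ = F·P·Fᵀ + Q = [5 -3; -3 20]
S = H·P̄·Hᵀ + R = [32]
K = P̄·Hᵀ·S⁻¹ = [-1/4; 23/32]
x' − x̄ = [1/4, -23/32] = K·y
y = (KᵀK)⁻¹·Kᵀ·(x' − x̄) = [-1]
z = y + H·x̄ = [-1] + [2] = [1]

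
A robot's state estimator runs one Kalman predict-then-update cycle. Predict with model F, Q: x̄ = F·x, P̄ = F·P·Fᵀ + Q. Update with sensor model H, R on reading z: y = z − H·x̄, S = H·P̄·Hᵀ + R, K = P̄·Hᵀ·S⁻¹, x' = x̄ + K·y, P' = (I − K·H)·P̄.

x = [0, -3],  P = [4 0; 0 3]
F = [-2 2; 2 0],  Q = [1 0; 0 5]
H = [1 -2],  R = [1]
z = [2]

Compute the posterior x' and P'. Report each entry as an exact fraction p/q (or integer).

x' = [-290/89, -232/89]
P' = [1441/178 345/89; 345/89 187/89]

x̄ = F·x = [-6, 0]
P̄ = F·P·Fᵀ + Q = [29 -16; -16 21]
y = z − H·x̄ = [8]
S = H·P̄·Hᵀ + R = [178]
K = P̄·Hᵀ·S⁻¹ = [61/178; -29/89]
x' = x̄ + K·y = [-290/89, -232/89]
P' = (I − K·H)·P̄ = [1441/178 345/89; 345/89 187/89]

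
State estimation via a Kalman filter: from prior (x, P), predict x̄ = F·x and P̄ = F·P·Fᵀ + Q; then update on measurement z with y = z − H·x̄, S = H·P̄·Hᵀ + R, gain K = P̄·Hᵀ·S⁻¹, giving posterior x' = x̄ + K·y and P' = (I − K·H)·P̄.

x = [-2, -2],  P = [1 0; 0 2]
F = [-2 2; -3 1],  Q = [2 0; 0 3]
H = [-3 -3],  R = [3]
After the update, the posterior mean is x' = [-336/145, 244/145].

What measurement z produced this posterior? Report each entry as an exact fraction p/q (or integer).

x̄ = F·x = [0, 4]
P̄ = F·P·Fᵀ + Q = [14 10; 10 14]
S = H·P̄·Hᵀ + R = [435]
K = P̄·Hᵀ·S⁻¹ = [-24/145; -24/145]
x' − x̄ = [-336/145, -336/145] = K·y
y = (KᵀK)⁻¹·Kᵀ·(x' − x̄) = [14]
z = y + H·x̄ = [14] + [-12] = [2]

z = [2]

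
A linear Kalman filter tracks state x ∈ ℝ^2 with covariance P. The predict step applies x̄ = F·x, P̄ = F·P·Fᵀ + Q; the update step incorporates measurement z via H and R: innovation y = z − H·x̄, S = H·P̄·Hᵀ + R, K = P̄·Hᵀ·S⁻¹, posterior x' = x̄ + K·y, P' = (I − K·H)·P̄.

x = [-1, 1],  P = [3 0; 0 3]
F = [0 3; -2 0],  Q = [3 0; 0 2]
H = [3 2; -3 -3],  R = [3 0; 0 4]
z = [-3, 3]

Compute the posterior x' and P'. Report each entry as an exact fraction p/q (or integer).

x̄ = F·x = [3, 2]
P̄ = F·P·Fᵀ + Q = [30 0; 0 14]
y = z − H·x̄ = [-16, 18]
S = H·P̄·Hᵀ + R = [329 -354; -354 400]
K = P̄·Hᵀ·S⁻¹ = [1035/1571 1125/3142; -917/1571 -1953/3142]
x' = x̄ + K·y = [-1722/1571, 237/1571]
P' = (I − K·H)·P̄ = [4605/1571 -5355/1571; -5355/1571 6657/1571]

x' = [-1722/1571, 237/1571]
P' = [4605/1571 -5355/1571; -5355/1571 6657/1571]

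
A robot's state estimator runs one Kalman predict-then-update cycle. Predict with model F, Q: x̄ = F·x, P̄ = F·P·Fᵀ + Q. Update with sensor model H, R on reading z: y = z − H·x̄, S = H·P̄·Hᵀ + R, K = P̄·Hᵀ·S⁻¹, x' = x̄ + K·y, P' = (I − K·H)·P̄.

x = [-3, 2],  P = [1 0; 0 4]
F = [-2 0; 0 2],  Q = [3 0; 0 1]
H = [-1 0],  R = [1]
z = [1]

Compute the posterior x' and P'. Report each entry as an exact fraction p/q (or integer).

x' = [-1/8, 4]
P' = [7/8 0; 0 17]

x̄ = F·x = [6, 4]
P̄ = F·P·Fᵀ + Q = [7 0; 0 17]
y = z − H·x̄ = [7]
S = H·P̄·Hᵀ + R = [8]
K = P̄·Hᵀ·S⁻¹ = [-7/8; 0]
x' = x̄ + K·y = [-1/8, 4]
P' = (I − K·H)·P̄ = [7/8 0; 0 17]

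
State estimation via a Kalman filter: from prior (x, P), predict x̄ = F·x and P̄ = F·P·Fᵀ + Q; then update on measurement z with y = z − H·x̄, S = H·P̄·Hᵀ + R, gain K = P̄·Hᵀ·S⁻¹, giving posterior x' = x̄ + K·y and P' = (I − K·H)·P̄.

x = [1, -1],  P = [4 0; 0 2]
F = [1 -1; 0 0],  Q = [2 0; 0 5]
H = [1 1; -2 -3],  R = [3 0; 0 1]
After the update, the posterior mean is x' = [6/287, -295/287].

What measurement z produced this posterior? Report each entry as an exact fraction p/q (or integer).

z = [-2, 3]

x̄ = F·x = [2, 0]
P̄ = F·P·Fᵀ + Q = [8 0; 0 5]
S = H·P̄·Hᵀ + R = [16 -31; -31 78]
K = P̄·Hᵀ·S⁻¹ = [128/287 -8/287; -75/287 -85/287]
x' − x̄ = [-568/287, -295/287] = K·y
y = (KᵀK)⁻¹·Kᵀ·(x' − x̄) = [-4, 7]
z = y + H·x̄ = [-4, 7] + [2, -4] = [-2, 3]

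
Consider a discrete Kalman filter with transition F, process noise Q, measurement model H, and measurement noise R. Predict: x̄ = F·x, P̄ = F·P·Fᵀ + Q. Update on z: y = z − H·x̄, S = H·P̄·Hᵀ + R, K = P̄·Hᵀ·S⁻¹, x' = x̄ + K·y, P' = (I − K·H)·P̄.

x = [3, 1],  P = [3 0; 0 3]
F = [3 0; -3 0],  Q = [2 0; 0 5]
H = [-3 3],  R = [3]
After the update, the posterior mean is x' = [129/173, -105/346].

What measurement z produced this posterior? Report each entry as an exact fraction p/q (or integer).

x̄ = F·x = [9, -9]
P̄ = F·P·Fᵀ + Q = [29 -27; -27 32]
S = H·P̄·Hᵀ + R = [1038]
K = P̄·Hᵀ·S⁻¹ = [-28/173; 59/346]
x' − x̄ = [-1428/173, 3009/346] = K·y
y = (KᵀK)⁻¹·Kᵀ·(x' − x̄) = [51]
z = y + H·x̄ = [51] + [-54] = [-3]

z = [-3]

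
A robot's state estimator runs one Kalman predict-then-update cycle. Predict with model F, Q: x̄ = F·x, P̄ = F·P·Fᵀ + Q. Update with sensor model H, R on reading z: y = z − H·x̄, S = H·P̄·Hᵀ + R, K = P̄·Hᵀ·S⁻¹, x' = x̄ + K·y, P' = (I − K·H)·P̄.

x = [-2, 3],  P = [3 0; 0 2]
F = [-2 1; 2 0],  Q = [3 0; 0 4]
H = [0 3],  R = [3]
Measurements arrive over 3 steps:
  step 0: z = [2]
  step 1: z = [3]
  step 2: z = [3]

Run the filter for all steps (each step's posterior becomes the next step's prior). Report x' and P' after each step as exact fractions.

step 0: x' = [25/7, 4/7], P' = [401/49 -12/49; -12/49 16/49]
step 1: x' = [-5806/5449, 5750/5449], P' = [39567/5449 -1628/5449; -1628/5449 1800/5449]
step 2: x' = [221350/545641, 528580/545641], P' = [3953471/545641 -161524/545641; -161524/545641 180064/545641]

step 0: x̄ = F·x = [7, -4]
step 0: P̄ = F·P·Fᵀ + Q = [17 -12; -12 16]
step 0: y = z − H·x̄ = [14]
step 0: S = H·P̄·Hᵀ + R = [147]
step 0: K = P̄·Hᵀ·S⁻¹ = [-12/49; 16/49]
step 0: x' = x̄ + K·y = [25/7, 4/7]
step 0: P' = (I − K·H)·P̄ = [401/49 -12/49; -12/49 16/49]
step 1: x̄ = F·x = [-46/7, 50/7]
step 1: P̄ = F·P·Fᵀ + Q = [1815/49 -1628/49; -1628/49 1800/49]
step 1: y = z − H·x̄ = [-129/7]
step 1: S = H·P̄·Hᵀ + R = [16347/49]
step 1: K = P̄·Hᵀ·S⁻¹ = [-1628/5449; 1800/5449]
step 1: x' = x̄ + K·y = [-5806/5449, 5750/5449]
step 1: P' = (I − K·H)·P̄ = [39567/5449 -1628/5449; -1628/5449 1800/5449]
step 2: x̄ = F·x = [17362/5449, -11612/5449]
step 2: P̄ = F·P·Fᵀ + Q = [182927/5449 -161524/5449; -161524/5449 180064/5449]
step 2: y = z − H·x̄ = [51183/5449]
step 2: S = H·P̄·Hᵀ + R = [1636923/5449]
step 2: K = P̄·Hᵀ·S⁻¹ = [-161524/545641; 180064/545641]
step 2: x' = x̄ + K·y = [221350/545641, 528580/545641]
step 2: P' = (I − K·H)·P̄ = [3953471/545641 -161524/545641; -161524/545641 180064/545641]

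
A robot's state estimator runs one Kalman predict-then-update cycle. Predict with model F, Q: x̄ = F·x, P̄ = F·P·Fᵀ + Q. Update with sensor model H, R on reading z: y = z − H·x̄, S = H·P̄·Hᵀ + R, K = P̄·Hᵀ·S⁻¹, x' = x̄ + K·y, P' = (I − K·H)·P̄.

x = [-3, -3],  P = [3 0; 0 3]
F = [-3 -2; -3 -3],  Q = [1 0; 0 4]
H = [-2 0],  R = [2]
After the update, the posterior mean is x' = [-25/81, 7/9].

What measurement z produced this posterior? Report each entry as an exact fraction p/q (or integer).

z = [1]

x̄ = F·x = [15, 18]
P̄ = F·P·Fᵀ + Q = [40 45; 45 58]
S = H·P̄·Hᵀ + R = [162]
K = P̄·Hᵀ·S⁻¹ = [-40/81; -5/9]
x' − x̄ = [-1240/81, -155/9] = K·y
y = (KᵀK)⁻¹·Kᵀ·(x' − x̄) = [31]
z = y + H·x̄ = [31] + [-30] = [1]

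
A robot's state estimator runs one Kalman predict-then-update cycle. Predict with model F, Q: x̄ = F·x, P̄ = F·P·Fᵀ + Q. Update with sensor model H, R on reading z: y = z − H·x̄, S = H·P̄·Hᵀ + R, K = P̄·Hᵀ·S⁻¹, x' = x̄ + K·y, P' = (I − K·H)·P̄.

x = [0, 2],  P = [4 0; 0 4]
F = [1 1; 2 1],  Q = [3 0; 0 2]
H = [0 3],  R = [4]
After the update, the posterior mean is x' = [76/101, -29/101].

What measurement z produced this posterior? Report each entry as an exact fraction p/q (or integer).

x̄ = F·x = [2, 2]
P̄ = F·P·Fᵀ + Q = [11 12; 12 22]
S = H·P̄·Hᵀ + R = [202]
K = P̄·Hᵀ·S⁻¹ = [18/101; 33/101]
x' − x̄ = [-126/101, -231/101] = K·y
y = (KᵀK)⁻¹·Kᵀ·(x' − x̄) = [-7]
z = y + H·x̄ = [-7] + [6] = [-1]

z = [-1]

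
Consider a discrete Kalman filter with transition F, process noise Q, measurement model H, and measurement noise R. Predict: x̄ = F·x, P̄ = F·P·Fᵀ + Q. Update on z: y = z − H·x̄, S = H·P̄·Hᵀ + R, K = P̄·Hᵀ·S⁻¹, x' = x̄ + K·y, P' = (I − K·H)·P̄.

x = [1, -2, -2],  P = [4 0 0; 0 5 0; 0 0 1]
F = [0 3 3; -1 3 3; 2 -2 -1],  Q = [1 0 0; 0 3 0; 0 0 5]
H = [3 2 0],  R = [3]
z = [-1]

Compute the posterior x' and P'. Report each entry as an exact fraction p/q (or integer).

x' = [-27/1390, -373/695, 79/1390]
P' = [1921/1390 -1236/695 3543/1390; -1236/695 2067/695 -2793/695; 3543/1390 -2793/695 25619/1390]

x̄ = F·x = [-12, -13, 8]
P̄ = F·P·Fᵀ + Q = [55 54 -33; 54 61 -41; -33 -41 42]
y = z − H·x̄ = [61]
S = H·P̄·Hᵀ + R = [1390]
K = P̄·Hᵀ·S⁻¹ = [273/1390; 142/695; -181/1390]
x' = x̄ + K·y = [-27/1390, -373/695, 79/1390]
P' = (I − K·H)·P̄ = [1921/1390 -1236/695 3543/1390; -1236/695 2067/695 -2793/695; 3543/1390 -2793/695 25619/1390]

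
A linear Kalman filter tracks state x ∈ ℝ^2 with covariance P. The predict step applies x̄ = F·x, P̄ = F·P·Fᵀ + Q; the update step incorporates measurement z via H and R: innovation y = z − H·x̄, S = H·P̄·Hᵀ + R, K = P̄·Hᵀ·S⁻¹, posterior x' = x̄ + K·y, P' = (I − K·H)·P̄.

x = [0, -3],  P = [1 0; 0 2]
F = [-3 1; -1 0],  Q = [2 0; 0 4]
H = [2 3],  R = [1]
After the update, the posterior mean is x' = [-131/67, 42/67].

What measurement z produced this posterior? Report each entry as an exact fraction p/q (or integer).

x̄ = F·x = [-3, 0]
P̄ = F·P·Fᵀ + Q = [13 3; 3 5]
S = H·P̄·Hᵀ + R = [134]
K = P̄·Hᵀ·S⁻¹ = [35/134; 21/134]
x' − x̄ = [70/67, 42/67] = K·y
y = (KᵀK)⁻¹·Kᵀ·(x' − x̄) = [4]
z = y + H·x̄ = [4] + [-6] = [-2]

z = [-2]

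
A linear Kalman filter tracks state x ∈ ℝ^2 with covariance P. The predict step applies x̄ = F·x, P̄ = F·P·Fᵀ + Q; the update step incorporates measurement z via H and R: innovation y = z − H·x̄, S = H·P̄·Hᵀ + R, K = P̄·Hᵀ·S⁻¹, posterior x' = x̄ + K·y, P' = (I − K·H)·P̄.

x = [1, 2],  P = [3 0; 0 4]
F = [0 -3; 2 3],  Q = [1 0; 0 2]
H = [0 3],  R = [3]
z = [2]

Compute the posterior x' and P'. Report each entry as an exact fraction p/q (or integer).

x̄ = F·x = [-6, 8]
P̄ = F·P·Fᵀ + Q = [37 -36; -36 50]
y = z − H·x̄ = [-22]
S = H·P̄·Hᵀ + R = [453]
K = P̄·Hᵀ·S⁻¹ = [-36/151; 50/151]
x' = x̄ + K·y = [-114/151, 108/151]
P' = (I − K·H)·P̄ = [1699/151 -36/151; -36/151 50/151]

x' = [-114/151, 108/151]
P' = [1699/151 -36/151; -36/151 50/151]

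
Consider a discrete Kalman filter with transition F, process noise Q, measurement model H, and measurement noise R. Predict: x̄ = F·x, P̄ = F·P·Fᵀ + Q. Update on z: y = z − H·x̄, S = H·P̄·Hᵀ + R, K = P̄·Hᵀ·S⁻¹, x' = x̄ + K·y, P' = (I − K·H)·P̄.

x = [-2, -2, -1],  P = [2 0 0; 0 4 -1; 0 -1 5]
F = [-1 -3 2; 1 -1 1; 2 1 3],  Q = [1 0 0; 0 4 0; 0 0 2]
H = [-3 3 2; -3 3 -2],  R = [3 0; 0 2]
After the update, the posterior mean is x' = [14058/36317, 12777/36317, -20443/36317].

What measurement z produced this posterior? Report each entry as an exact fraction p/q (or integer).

z = [-1, 1]

x̄ = F·x = [6, -1, -9]
P̄ = F·P·Fᵀ + Q = [71 25 21; 25 17 17; 21 17 53]
S = H·P̄·Hᵀ + R = [509 130; 130 604]
K = P̄·Hᵀ·S⁻¹ = [-4323/36317 -19785/72634; 3395/72634 -15411/145268; 18029/72634 -36141/145268]
x' − x̄ = [-203844/36317, 49094/36317, 306410/36317] = K·y
y = (KᵀK)⁻¹·Kᵀ·(x' − x̄) = [38, 4]
z = y + H·x̄ = [38, 4] + [-39, -3] = [-1, 1]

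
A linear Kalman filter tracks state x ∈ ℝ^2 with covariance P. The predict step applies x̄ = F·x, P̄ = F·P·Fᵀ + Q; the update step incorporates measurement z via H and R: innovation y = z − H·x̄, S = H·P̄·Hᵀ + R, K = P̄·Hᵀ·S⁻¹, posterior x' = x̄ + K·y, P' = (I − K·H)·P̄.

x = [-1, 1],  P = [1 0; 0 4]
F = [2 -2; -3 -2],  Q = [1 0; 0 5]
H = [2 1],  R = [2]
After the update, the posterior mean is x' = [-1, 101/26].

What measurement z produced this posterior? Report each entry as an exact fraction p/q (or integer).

z = [2]

x̄ = F·x = [-4, 1]
P̄ = F·P·Fᵀ + Q = [21 10; 10 30]
S = H·P̄·Hᵀ + R = [156]
K = P̄·Hᵀ·S⁻¹ = [1/3; 25/78]
x' − x̄ = [3, 75/26] = K·y
y = (KᵀK)⁻¹·Kᵀ·(x' − x̄) = [9]
z = y + H·x̄ = [9] + [-7] = [2]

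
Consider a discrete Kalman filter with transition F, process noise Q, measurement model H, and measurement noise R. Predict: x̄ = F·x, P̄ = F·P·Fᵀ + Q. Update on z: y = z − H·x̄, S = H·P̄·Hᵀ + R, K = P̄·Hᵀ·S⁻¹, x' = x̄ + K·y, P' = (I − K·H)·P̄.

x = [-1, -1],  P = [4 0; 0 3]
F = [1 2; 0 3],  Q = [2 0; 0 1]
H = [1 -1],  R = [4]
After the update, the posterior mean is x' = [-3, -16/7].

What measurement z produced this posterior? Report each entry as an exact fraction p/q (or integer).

z = [-1]

x̄ = F·x = [-3, -3]
P̄ = F·P·Fᵀ + Q = [18 18; 18 28]
S = H·P̄·Hᵀ + R = [14]
K = P̄·Hᵀ·S⁻¹ = [0; -5/7]
x' − x̄ = [0, 5/7] = K·y
y = (KᵀK)⁻¹·Kᵀ·(x' − x̄) = [-1]
z = y + H·x̄ = [-1] + [0] = [-1]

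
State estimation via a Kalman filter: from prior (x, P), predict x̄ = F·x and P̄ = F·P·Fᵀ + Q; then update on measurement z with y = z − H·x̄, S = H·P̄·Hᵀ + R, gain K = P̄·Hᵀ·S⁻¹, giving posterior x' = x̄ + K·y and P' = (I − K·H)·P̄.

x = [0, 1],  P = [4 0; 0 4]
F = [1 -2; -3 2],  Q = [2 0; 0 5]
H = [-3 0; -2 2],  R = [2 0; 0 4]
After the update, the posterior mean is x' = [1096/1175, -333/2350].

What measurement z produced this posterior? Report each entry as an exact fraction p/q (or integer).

x̄ = F·x = [-2, 2]
P̄ = F·P·Fᵀ + Q = [22 -28; -28 57]
S = H·P̄·Hᵀ + R = [200 300; 300 544]
K = P̄·Hᵀ·S⁻¹ = [-369/1175 -1/94; -663/2350 22/47]
x' − x̄ = [3446/1175, -5033/2350] = K·y
y = (KᵀK)⁻¹·Kᵀ·(x' − x̄) = [-9, -10]
z = y + H·x̄ = [-9, -10] + [6, 8] = [-3, -2]

z = [-3, -2]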